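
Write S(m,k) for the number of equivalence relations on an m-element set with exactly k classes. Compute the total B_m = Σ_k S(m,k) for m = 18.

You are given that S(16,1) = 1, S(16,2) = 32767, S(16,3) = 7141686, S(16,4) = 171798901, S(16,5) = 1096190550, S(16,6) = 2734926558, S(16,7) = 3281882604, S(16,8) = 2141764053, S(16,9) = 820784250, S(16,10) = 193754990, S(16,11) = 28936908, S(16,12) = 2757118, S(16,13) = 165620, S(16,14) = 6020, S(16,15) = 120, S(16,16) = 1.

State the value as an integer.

682076806159

@17  (17,1):1·1+0→1, (17,2):32767·2+1→65535, (17,3):7141686·3+32767→21457825, (17,4):171798901·4+7141686→694337290, (17,5):1096190550·5+171798901→5652751651, (17,6):2734926558·6+1096190550→17505749898, (17,7):3281882604·7+2734926558→25708104786, (17,8):2141764053·8+3281882604→20415995028, (17,9):820784250·9+2141764053→9528822303, (17,10):193754990·10+820784250→2758334150, (17,11):28936908·11+193754990→512060978, (17,12):2757118·12+28936908→62022324, (17,13):165620·13+2757118→4910178, (17,14):6020·14+165620→249900, (17,15):120·15+6020→7820, (17,16):1·16+120→136, (17,17):0·17+1→1
@18  (18,1):1·1+0→1, (18,2):65535·2+1→131071, (18,3):21457825·3+65535→64439010, (18,4):694337290·4+21457825→2798806985, (18,5):5652751651·5+694337290→28958095545, (18,6):17505749898·6+5652751651→110687251039, (18,7):25708104786·7+17505749898→197462483400, (18,8):20415995028·8+25708104786→189036065010, (18,9):9528822303·9+20415995028→106175395755, (18,10):2758334150·10+9528822303→37112163803, (18,11):512060978·11+2758334150→8391004908, (18,12):62022324·12+512060978→1256328866, (18,13):4910178·13+62022324→125854638, (18,14):249900·14+4910178→8408778, (18,15):7820·15+249900→367200, (18,16):136·16+7820→9996, (18,17):1·17+136→153, (18,18):0·18+1→1
B_18 = ΣS(18,k) = 1+131071+64439010+2798806985+28958095545+110687251039+197462483400+189036065010+106175395755+37112163803+8391004908+1256328866+125854638+8408778+367200+9996+153+1 = 682076806159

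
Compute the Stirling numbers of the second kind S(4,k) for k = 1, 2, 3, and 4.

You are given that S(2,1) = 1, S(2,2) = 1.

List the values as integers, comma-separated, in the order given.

@3  (3,1):1·1+0→1, (3,2):1·2+1→3, (3,3):0·3+1→1
@4  (4,1):1·1+0→1, (4,2):3·2+1→7, (4,3):1·3+3→6, (4,4):0·4+1→1
Read S(4,1) = 1, S(4,2) = 7, S(4,3) = 6, S(4,4) = 1.

1, 7, 6, 1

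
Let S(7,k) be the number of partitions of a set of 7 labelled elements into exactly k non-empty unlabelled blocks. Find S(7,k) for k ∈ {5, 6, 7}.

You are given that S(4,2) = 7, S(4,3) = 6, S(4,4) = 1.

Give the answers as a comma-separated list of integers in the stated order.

row 5: T[5][3]=3·6+7=25  T[5][4]=4·1+6=10  T[5][5]=5·0+1=1
row 6: T[6][4]=4·10+25=65  T[6][5]=5·1+10=15  T[6][6]=6·0+1=1
row 7: T[7][5]=5·15+65=140  T[7][6]=6·1+15=21  T[7][7]=7·0+1=1
Read S(7,5) = 140, S(7,6) = 21, S(7,7) = 1.

140, 21, 1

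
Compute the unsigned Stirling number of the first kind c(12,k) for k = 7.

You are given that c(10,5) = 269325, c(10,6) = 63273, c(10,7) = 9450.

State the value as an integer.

[11] T[11,6]:10*63273+269325=902055 · T[11,7]:10*9450+63273=157773
[12] T[12,7]:11*157773+902055=2637558
Read c(12,7) = 2637558.

2637558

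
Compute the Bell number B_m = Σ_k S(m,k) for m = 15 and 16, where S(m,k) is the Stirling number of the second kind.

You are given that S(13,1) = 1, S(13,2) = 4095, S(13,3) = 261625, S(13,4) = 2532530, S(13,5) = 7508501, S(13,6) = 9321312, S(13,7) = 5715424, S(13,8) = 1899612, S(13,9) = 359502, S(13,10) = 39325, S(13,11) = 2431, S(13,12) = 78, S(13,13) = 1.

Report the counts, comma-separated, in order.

@14  (14,1):1·1+0→1, (14,2):4095·2+1→8191, (14,3):261625·3+4095→788970, (14,4):2532530·4+261625→10391745, (14,5):7508501·5+2532530→40075035, (14,6):9321312·6+7508501→63436373, (14,7):5715424·7+9321312→49329280, (14,8):1899612·8+5715424→20912320, (14,9):359502·9+1899612→5135130, (14,10):39325·10+359502→752752, (14,11):2431·11+39325→66066, (14,12):78·12+2431→3367, (14,13):1·13+78→91, (14,14):0·14+1→1
@15  (15,1):1·1+0→1, (15,2):8191·2+1→16383, (15,3):788970·3+8191→2375101, (15,4):10391745·4+788970→42355950, (15,5):40075035·5+10391745→210766920, (15,6):63436373·6+40075035→420693273, (15,7):49329280·7+63436373→408741333, (15,8):20912320·8+49329280→216627840, (15,9):5135130·9+20912320→67128490, (15,10):752752·10+5135130→12662650, (15,11):66066·11+752752→1479478, (15,12):3367·12+66066→106470, (15,13):91·13+3367→4550, (15,14):1·14+91→105, (15,15):0·15+1→1
@16  (16,1):1·1+0→1, (16,2):16383·2+1→32767, (16,3):2375101·3+16383→7141686, (16,4):42355950·4+2375101→171798901, (16,5):210766920·5+42355950→1096190550, (16,6):420693273·6+210766920→2734926558, (16,7):408741333·7+420693273→3281882604, (16,8):216627840·8+408741333→2141764053, (16,9):67128490·9+216627840→820784250, (16,10):12662650·10+67128490→193754990, (16,11):1479478·11+12662650→28936908, (16,12):106470·12+1479478→2757118, (16,13):4550·13+106470→165620, (16,14):105·14+4550→6020, (16,15):1·15+105→120, (16,16):0·16+1→1
B_15 = ΣS(15,k) = 1+16383+2375101+42355950+210766920+420693273+408741333+216627840+67128490+12662650+1479478+106470+4550+105+1 = 1382958545
B_16 = ΣS(16,k) = 1+32767+7141686+171798901+1096190550+2734926558+3281882604+2141764053+820784250+193754990+28936908+2757118+165620+6020+120+1 = 10480142147

1382958545, 10480142147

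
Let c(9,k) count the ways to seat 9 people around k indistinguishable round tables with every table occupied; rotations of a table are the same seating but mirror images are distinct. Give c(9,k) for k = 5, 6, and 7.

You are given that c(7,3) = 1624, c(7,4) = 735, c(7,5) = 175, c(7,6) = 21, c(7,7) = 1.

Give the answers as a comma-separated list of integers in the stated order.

22449, 4536, 546

[8] T[8,4]:7*735+1624=6769 · T[8,5]:7*175+735=1960 · T[8,6]:7*21+175=322 · T[8,7]:7*1+21=28
[9] T[9,5]:8*1960+6769=22449 · T[9,6]:8*322+1960=4536 · T[9,7]:8*28+322=546
Read c(9,5) = 22449, c(9,6) = 4536, c(9,7) = 546.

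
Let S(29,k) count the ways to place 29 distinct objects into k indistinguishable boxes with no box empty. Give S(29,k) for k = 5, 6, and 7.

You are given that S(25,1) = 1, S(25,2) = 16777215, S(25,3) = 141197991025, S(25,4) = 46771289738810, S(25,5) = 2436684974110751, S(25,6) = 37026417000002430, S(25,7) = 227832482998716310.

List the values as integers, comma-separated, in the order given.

row 26: T[26][2]=2·16777215+1=33554431  T[26][3]=3·141197991025+16777215=423610750290  T[26][4]=4·46771289738810+141197991025=187226356946265  T[26][5]=5·2436684974110751+46771289738810=12230196160292565  T[26][6]=6·37026417000002430+2436684974110751=224595186974125331  T[26][7]=7·227832482998716310+37026417000002430=1631853797991016600
row 27: T[27][3]=3·423610750290+33554431=1270865805301  T[27][4]=4·187226356946265+423610750290=749329038535350  T[27][5]=5·12230196160292565+187226356946265=61338207158409090  T[27][6]=6·224595186974125331+12230196160292565=1359801318005044551  T[27][7]=7·1631853797991016600+224595186974125331=11647571772911241531
row 28: T[28][4]=4·749329038535350+1270865805301=2998587019946701  T[28][5]=5·61338207158409090+749329038535350=307440364830580800  T[28][6]=6·1359801318005044551+61338207158409090=8220146115188676396  T[28][7]=7·11647571772911241531+1359801318005044551=82892803728383735268
row 29: T[29][5]=5·307440364830580800+2998587019946701=1540200411172850701  T[29][6]=6·8220146115188676396+307440364830580800=49628317055962639176  T[29][7]=7·82892803728383735268+8220146115188676396=588469772213874823272
Read S(29,5) = 1540200411172850701, S(29,6) = 49628317055962639176, S(29,7) = 588469772213874823272.

1540200411172850701, 49628317055962639176, 588469772213874823272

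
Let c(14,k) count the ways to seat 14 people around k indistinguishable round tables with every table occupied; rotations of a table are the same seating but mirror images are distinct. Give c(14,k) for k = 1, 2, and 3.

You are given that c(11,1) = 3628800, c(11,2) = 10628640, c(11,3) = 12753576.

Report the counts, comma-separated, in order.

6227020800, 19802759040, 26596717056

row 12: T[12][1]=11·3628800+0=39916800  T[12][2]=11·10628640+3628800=120543840  T[12][3]=11·12753576+10628640=150917976
row 13: T[13][1]=12·39916800+0=479001600  T[13][2]=12·120543840+39916800=1486442880  T[13][3]=12·150917976+120543840=1931559552
row 14: T[14][1]=13·479001600+0=6227020800  T[14][2]=13·1486442880+479001600=19802759040  T[14][3]=13·1931559552+1486442880=26596717056
Read c(14,1) = 6227020800, c(14,2) = 19802759040, c(14,3) = 26596717056.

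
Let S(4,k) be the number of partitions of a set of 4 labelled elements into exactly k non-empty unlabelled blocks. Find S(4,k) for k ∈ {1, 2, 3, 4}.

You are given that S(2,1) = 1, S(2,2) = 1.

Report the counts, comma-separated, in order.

i=3: T(3,1)=0+1·1=1 | T(3,2)=1+2·1=3 | T(3,3)=1+3·0=1
i=4: T(4,1)=0+1·1=1 | T(4,2)=1+2·3=7 | T(4,3)=3+3·1=6 | T(4,4)=1+4·0=1
Read S(4,1) = 1, S(4,2) = 7, S(4,3) = 6, S(4,4) = 1.

1, 7, 6, 1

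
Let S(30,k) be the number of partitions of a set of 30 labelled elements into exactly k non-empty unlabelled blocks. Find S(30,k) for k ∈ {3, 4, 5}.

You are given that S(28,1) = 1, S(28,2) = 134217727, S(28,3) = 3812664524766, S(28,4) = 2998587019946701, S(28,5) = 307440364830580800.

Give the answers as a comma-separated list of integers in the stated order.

34314651811530, 48004081105038305, 7713000216608565075

@29  (29,2):134217727·2+1→268435455, (29,3):3812664524766·3+134217727→11438127792025, (29,4):2998587019946701·4+3812664524766→11998160744311570, (29,5):307440364830580800·5+2998587019946701→1540200411172850701
@30  (30,3):11438127792025·3+268435455→34314651811530, (30,4):11998160744311570·4+11438127792025→48004081105038305, (30,5):1540200411172850701·5+11998160744311570→7713000216608565075
Read S(30,3) = 34314651811530, S(30,4) = 48004081105038305, S(30,5) = 7713000216608565075.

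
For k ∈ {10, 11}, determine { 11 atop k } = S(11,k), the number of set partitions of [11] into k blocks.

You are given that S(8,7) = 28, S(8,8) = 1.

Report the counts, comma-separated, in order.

55, 1

@9  (9,8):1·8+28→36, (9,9):0·9+1→1
@10  (10,9):1·9+36→45, (10,10):0·10+1→1
@11  (11,10):1·10+45→55, (11,11):0·11+1→1
Read S(11,10) = 55, S(11,11) = 1.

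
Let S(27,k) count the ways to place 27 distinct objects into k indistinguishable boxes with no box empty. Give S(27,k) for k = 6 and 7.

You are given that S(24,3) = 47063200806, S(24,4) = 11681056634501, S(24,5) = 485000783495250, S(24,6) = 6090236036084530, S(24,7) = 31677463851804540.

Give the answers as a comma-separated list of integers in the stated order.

@25  (25,4):11681056634501·4+47063200806→46771289738810, (25,5):485000783495250·5+11681056634501→2436684974110751, (25,6):6090236036084530·6+485000783495250→37026417000002430, (25,7):31677463851804540·7+6090236036084530→227832482998716310
@26  (26,5):2436684974110751·5+46771289738810→12230196160292565, (26,6):37026417000002430·6+2436684974110751→224595186974125331, (26,7):227832482998716310·7+37026417000002430→1631853797991016600
@27  (27,6):224595186974125331·6+12230196160292565→1359801318005044551, (27,7):1631853797991016600·7+224595186974125331→11647571772911241531
Read S(27,6) = 1359801318005044551, S(27,7) = 11647571772911241531.

1359801318005044551, 11647571772911241531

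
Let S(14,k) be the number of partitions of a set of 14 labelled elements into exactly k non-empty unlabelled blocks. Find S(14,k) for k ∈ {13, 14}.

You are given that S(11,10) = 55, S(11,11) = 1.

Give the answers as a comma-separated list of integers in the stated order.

91, 1

i=12: T(12,11)=55+11·1=66 | T(12,12)=1+12·0=1
i=13: T(13,12)=66+12·1=78 | T(13,13)=1+13·0=1
i=14: T(14,13)=78+13·1=91 | T(14,14)=1+14·0=1
Read S(14,13) = 91, S(14,14) = 1.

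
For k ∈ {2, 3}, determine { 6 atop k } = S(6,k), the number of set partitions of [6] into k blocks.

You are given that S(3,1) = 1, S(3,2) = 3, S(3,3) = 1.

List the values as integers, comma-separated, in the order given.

i=4: T(4,1)=0+1·1=1 | T(4,2)=1+2·3=7 | T(4,3)=3+3·1=6
i=5: T(5,1)=0+1·1=1 | T(5,2)=1+2·7=15 | T(5,3)=7+3·6=25
i=6: T(6,2)=1+2·15=31 | T(6,3)=15+3·25=90
Read S(6,2) = 31, S(6,3) = 90.

31, 90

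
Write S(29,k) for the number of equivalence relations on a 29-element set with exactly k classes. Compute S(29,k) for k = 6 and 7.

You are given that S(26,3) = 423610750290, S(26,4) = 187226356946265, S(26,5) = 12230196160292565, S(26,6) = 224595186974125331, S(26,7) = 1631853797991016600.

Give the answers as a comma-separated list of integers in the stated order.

i=27: T(27,4)=423610750290+4·187226356946265=749329038535350 | T(27,5)=187226356946265+5·12230196160292565=61338207158409090 | T(27,6)=12230196160292565+6·224595186974125331=1359801318005044551 | T(27,7)=224595186974125331+7·1631853797991016600=11647571772911241531
i=28: T(28,5)=749329038535350+5·61338207158409090=307440364830580800 | T(28,6)=61338207158409090+6·1359801318005044551=8220146115188676396 | T(28,7)=1359801318005044551+7·11647571772911241531=82892803728383735268
i=29: T(29,6)=307440364830580800+6·8220146115188676396=49628317055962639176 | T(29,7)=8220146115188676396+7·82892803728383735268=588469772213874823272
Read S(29,6) = 49628317055962639176, S(29,7) = 588469772213874823272.

49628317055962639176, 588469772213874823272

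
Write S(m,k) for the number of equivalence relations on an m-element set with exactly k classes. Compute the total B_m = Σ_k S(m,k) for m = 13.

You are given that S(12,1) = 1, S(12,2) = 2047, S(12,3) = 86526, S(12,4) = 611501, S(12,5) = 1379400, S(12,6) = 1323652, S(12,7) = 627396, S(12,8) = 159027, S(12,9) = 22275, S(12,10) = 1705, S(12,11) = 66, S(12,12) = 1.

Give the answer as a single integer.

[13] T[13,1]:1*1+0=1 · T[13,2]:2*2047+1=4095 · T[13,3]:3*86526+2047=261625 · T[13,4]:4*611501+86526=2532530 · T[13,5]:5*1379400+611501=7508501 · T[13,6]:6*1323652+1379400=9321312 · T[13,7]:7*627396+1323652=5715424 · T[13,8]:8*159027+627396=1899612 · T[13,9]:9*22275+159027=359502 · T[13,10]:10*1705+22275=39325 · T[13,11]:11*66+1705=2431 · T[13,12]:12*1+66=78 · T[13,13]:13*0+1=1
B_13 = ΣS(13,k) = 1+4095+261625+2532530+7508501+9321312+5715424+1899612+359502+39325+2431+78+1 = 27644437

27644437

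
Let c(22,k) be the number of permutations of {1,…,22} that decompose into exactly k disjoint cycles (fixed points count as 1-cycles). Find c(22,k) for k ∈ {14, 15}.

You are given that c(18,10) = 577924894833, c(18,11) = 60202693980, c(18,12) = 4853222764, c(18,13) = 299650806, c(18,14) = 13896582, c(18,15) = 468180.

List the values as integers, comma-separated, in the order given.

27188611869881, 1599718388730

r19: T_19,11=18×60202693980+577924894833=1661573386473; T_19,12=18×4853222764+60202693980=147560703732; T_19,13=18×299650806+4853222764=10246937272; T_19,14=18×13896582+299650806=549789282; T_19,15=18×468180+13896582=22323822
r20: T_20,12=19×147560703732+1661573386473=4465226757381; T_20,13=19×10246937272+147560703732=342252511900; T_20,14=19×549789282+10246937272=20692933630; T_20,15=19×22323822+549789282=973941900
r21: T_21,13=20×342252511900+4465226757381=11310276995381; T_21,14=20×20692933630+342252511900=756111184500; T_21,15=20×973941900+20692933630=40171771630
r22: T_22,14=21×756111184500+11310276995381=27188611869881; T_22,15=21×40171771630+756111184500=1599718388730
Read c(22,14) = 27188611869881, c(22,15) = 1599718388730.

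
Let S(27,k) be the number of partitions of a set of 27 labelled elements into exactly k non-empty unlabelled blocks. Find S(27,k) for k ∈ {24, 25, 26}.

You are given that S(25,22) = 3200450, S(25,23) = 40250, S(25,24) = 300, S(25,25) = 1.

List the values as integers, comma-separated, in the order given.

row 26: T[26][23]=23·40250+3200450=4126200  T[26][24]=24·300+40250=47450  T[26][25]=25·1+300=325  T[26][26]=26·0+1=1
row 27: T[27][24]=24·47450+4126200=5265000  T[27][25]=25·325+47450=55575  T[27][26]=26·1+325=351
Read S(27,24) = 5265000, S(27,25) = 55575, S(27,26) = 351.

5265000, 55575, 351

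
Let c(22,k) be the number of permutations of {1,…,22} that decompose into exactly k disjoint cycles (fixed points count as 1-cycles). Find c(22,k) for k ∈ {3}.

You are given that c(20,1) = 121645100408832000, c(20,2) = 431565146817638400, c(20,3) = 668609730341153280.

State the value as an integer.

row 21: T[21][2]=20·431565146817638400+121645100408832000=8752948036761600000  T[21][3]=20·668609730341153280+431565146817638400=13803759753640704000
row 22: T[22][3]=21·13803759753640704000+8752948036761600000=298631902863216384000
Read c(22,3) = 298631902863216384000.

298631902863216384000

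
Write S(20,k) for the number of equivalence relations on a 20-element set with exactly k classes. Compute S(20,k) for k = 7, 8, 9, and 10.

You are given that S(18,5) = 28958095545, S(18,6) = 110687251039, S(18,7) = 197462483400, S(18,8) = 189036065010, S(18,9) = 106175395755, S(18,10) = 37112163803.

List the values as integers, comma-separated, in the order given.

11143554045652, 15170932662679, 12011282644725, 5917584964655

i=19: T(19,6)=28958095545+6·110687251039=693081601779 | T(19,7)=110687251039+7·197462483400=1492924634839 | T(19,8)=197462483400+8·189036065010=1709751003480 | T(19,9)=189036065010+9·106175395755=1144614626805 | T(19,10)=106175395755+10·37112163803=477297033785
i=20: T(20,7)=693081601779+7·1492924634839=11143554045652 | T(20,8)=1492924634839+8·1709751003480=15170932662679 | T(20,9)=1709751003480+9·1144614626805=12011282644725 | T(20,10)=1144614626805+10·477297033785=5917584964655
Read S(20,7) = 11143554045652, S(20,8) = 15170932662679, S(20,9) = 12011282644725, S(20,10) = 5917584964655.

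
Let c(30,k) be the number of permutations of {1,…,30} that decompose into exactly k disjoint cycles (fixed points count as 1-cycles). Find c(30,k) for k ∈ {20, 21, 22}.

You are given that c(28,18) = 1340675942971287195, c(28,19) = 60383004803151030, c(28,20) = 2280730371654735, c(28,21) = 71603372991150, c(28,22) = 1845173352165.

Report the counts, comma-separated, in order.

6634460278534540725, 248526574856284725, 7860403394108265

[29] T[29,19]:28*60383004803151030+1340675942971287195=3031400077459516035 · T[29,20]:28*2280730371654735+60383004803151030=124243455209483610 · T[29,21]:28*71603372991150+2280730371654735=4285624815406935 · T[29,22]:28*1845173352165+71603372991150=123268226851770
[30] T[30,20]:29*124243455209483610+3031400077459516035=6634460278534540725 · T[30,21]:29*4285624815406935+124243455209483610=248526574856284725 · T[30,22]:29*123268226851770+4285624815406935=7860403394108265
Read c(30,20) = 6634460278534540725, c(30,21) = 248526574856284725, c(30,22) = 7860403394108265.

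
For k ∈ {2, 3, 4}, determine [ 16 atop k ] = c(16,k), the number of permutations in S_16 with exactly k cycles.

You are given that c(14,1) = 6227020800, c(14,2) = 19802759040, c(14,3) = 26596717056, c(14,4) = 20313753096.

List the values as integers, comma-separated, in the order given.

r15: T_15,1=14×6227020800+0=87178291200; T_15,2=14×19802759040+6227020800=283465647360; T_15,3=14×26596717056+19802759040=392156797824; T_15,4=14×20313753096+26596717056=310989260400
r16: T_16,2=15×283465647360+87178291200=4339163001600; T_16,3=15×392156797824+283465647360=6165817614720; T_16,4=15×310989260400+392156797824=5056995703824
Read c(16,2) = 4339163001600, c(16,3) = 6165817614720, c(16,4) = 5056995703824.

4339163001600, 6165817614720, 5056995703824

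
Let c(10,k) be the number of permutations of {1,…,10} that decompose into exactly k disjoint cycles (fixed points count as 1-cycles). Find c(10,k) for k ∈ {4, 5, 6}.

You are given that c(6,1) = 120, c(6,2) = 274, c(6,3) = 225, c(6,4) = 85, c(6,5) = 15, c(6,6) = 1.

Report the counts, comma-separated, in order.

[7] T[7,1]:6*120+0=720 · T[7,2]:6*274+120=1764 · T[7,3]:6*225+274=1624 · T[7,4]:6*85+225=735 · T[7,5]:6*15+85=175 · T[7,6]:6*1+15=21
[8] T[8,2]:7*1764+720=13068 · T[8,3]:7*1624+1764=13132 · T[8,4]:7*735+1624=6769 · T[8,5]:7*175+735=1960 · T[8,6]:7*21+175=322
[9] T[9,3]:8*13132+13068=118124 · T[9,4]:8*6769+13132=67284 · T[9,5]:8*1960+6769=22449 · T[9,6]:8*322+1960=4536
[10] T[10,4]:9*67284+118124=723680 · T[10,5]:9*22449+67284=269325 · T[10,6]:9*4536+22449=63273
Read c(10,4) = 723680, c(10,5) = 269325, c(10,6) = 63273.

723680, 269325, 63273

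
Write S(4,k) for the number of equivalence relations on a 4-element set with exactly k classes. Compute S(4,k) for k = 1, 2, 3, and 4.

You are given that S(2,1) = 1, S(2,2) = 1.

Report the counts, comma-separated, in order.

1, 7, 6, 1

[3] T[3,1]:1*1+0=1 · T[3,2]:2*1+1=3 · T[3,3]:3*0+1=1
[4] T[4,1]:1*1+0=1 · T[4,2]:2*3+1=7 · T[4,3]:3*1+3=6 · T[4,4]:4*0+1=1
Read S(4,1) = 1, S(4,2) = 7, S(4,3) = 6, S(4,4) = 1.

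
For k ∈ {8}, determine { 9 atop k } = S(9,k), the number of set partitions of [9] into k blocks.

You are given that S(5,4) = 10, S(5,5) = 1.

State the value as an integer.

36

[6] T[6,5]:5*1+10=15 · T[6,6]:6*0+1=1
[7] T[7,6]:6*1+15=21 · T[7,7]:7*0+1=1
[8] T[8,7]:7*1+21=28 · T[8,8]:8*0+1=1
[9] T[9,8]:8*1+28=36
Read S(9,8) = 36.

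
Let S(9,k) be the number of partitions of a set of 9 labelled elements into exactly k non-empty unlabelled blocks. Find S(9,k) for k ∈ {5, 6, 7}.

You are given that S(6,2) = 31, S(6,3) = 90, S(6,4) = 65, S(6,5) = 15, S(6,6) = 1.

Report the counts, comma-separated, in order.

[7] T[7,3]:3*90+31=301 · T[7,4]:4*65+90=350 · T[7,5]:5*15+65=140 · T[7,6]:6*1+15=21 · T[7,7]:7*0+1=1
[8] T[8,4]:4*350+301=1701 · T[8,5]:5*140+350=1050 · T[8,6]:6*21+140=266 · T[8,7]:7*1+21=28
[9] T[9,5]:5*1050+1701=6951 · T[9,6]:6*266+1050=2646 · T[9,7]:7*28+266=462
Read S(9,5) = 6951, S(9,6) = 2646, S(9,7) = 462.

6951, 2646, 462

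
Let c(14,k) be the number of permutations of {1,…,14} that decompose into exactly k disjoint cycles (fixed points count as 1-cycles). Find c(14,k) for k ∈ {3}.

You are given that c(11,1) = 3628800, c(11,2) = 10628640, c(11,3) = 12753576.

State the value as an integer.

26596717056

[12] T[12,1]:11*3628800+0=39916800 · T[12,2]:11*10628640+3628800=120543840 · T[12,3]:11*12753576+10628640=150917976
[13] T[13,2]:12*120543840+39916800=1486442880 · T[13,3]:12*150917976+120543840=1931559552
[14] T[14,3]:13*1931559552+1486442880=26596717056
Read c(14,3) = 26596717056.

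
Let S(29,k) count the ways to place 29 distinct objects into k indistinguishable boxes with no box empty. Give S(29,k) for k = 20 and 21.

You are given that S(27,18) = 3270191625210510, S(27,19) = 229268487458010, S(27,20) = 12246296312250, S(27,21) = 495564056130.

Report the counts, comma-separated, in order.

r28: T_28,19=19×229268487458010+3270191625210510=7626292886912700; T_28,20=20×12246296312250+229268487458010=474194413703010; T_28,21=21×495564056130+12246296312250=22653141490980
r29: T_29,20=20×474194413703010+7626292886912700=17110181160972900; T_29,21=21×22653141490980+474194413703010=949910385013590
Read S(29,20) = 17110181160972900, S(29,21) = 949910385013590.

17110181160972900, 949910385013590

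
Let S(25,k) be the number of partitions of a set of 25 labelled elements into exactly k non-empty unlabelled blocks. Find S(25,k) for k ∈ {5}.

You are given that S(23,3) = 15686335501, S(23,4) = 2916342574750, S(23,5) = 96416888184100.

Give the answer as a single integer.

2436684974110751

row 24: T[24][4]=4·2916342574750+15686335501=11681056634501  T[24][5]=5·96416888184100+2916342574750=485000783495250
row 25: T[25][5]=5·485000783495250+11681056634501=2436684974110751
Read S(25,5) = 2436684974110751.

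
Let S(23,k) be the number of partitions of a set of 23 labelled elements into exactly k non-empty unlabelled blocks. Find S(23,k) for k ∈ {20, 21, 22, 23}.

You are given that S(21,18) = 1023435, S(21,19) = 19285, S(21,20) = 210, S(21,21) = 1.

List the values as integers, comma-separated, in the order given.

1859550, 28336, 253, 1

r22: T_22,19=19×19285+1023435=1389850; T_22,20=20×210+19285=23485; T_22,21=21×1+210=231; T_22,22=22×0+1=1
r23: T_23,20=20×23485+1389850=1859550; T_23,21=21×231+23485=28336; T_23,22=22×1+231=253; T_23,23=23×0+1=1
Read S(23,20) = 1859550, S(23,21) = 28336, S(23,22) = 253, S(23,23) = 1.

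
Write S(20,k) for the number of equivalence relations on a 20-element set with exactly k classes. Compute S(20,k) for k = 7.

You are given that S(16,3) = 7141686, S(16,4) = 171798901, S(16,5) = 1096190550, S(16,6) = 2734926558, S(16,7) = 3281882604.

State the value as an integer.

r17: T_17,4=4×171798901+7141686=694337290; T_17,5=5×1096190550+171798901=5652751651; T_17,6=6×2734926558+1096190550=17505749898; T_17,7=7×3281882604+2734926558=25708104786
r18: T_18,5=5×5652751651+694337290=28958095545; T_18,6=6×17505749898+5652751651=110687251039; T_18,7=7×25708104786+17505749898=197462483400
r19: T_19,6=6×110687251039+28958095545=693081601779; T_19,7=7×197462483400+110687251039=1492924634839
r20: T_20,7=7×1492924634839+693081601779=11143554045652
Read S(20,7) = 11143554045652.

11143554045652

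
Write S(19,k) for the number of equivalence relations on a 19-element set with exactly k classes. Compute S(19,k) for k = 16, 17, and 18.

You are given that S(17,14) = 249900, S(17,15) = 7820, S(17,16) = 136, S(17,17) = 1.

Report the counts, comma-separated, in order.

527136, 12597, 171

[18] T[18,15]:15*7820+249900=367200 · T[18,16]:16*136+7820=9996 · T[18,17]:17*1+136=153 · T[18,18]:18*0+1=1
[19] T[19,16]:16*9996+367200=527136 · T[19,17]:17*153+9996=12597 · T[19,18]:18*1+153=171
Read S(19,16) = 527136, S(19,17) = 12597, S(19,18) = 171.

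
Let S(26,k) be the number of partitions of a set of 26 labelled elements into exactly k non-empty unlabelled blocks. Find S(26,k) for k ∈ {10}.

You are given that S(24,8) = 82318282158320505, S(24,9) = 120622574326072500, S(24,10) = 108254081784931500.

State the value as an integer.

[25] T[25,9]:9*120622574326072500+82318282158320505=1167921451092973005 · T[25,10]:10*108254081784931500+120622574326072500=1203163392175387500
[26] T[26,10]:10*1203163392175387500+1167921451092973005=13199555372846848005
Read S(26,10) = 13199555372846848005.

13199555372846848005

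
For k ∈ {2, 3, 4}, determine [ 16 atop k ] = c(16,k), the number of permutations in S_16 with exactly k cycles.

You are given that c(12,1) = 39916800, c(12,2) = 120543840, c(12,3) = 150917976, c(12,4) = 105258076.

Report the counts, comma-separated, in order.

4339163001600, 6165817614720, 5056995703824

@13  (13,1):39916800·12+0→479001600, (13,2):120543840·12+39916800→1486442880, (13,3):150917976·12+120543840→1931559552, (13,4):105258076·12+150917976→1414014888
@14  (14,1):479001600·13+0→6227020800, (14,2):1486442880·13+479001600→19802759040, (14,3):1931559552·13+1486442880→26596717056, (14,4):1414014888·13+1931559552→20313753096
@15  (15,1):6227020800·14+0→87178291200, (15,2):19802759040·14+6227020800→283465647360, (15,3):26596717056·14+19802759040→392156797824, (15,4):20313753096·14+26596717056→310989260400
@16  (16,2):283465647360·15+87178291200→4339163001600, (16,3):392156797824·15+283465647360→6165817614720, (16,4):310989260400·15+392156797824→5056995703824
Read c(16,2) = 4339163001600, c(16,3) = 6165817614720, c(16,4) = 5056995703824.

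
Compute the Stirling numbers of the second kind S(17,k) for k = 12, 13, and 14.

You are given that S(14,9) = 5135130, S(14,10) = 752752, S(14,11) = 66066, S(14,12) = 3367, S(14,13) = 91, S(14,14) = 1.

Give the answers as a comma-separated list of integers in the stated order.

62022324, 4910178, 249900

row 15: T[15][10]=10·752752+5135130=12662650  T[15][11]=11·66066+752752=1479478  T[15][12]=12·3367+66066=106470  T[15][13]=13·91+3367=4550  T[15][14]=14·1+91=105
row 16: T[16][11]=11·1479478+12662650=28936908  T[16][12]=12·106470+1479478=2757118  T[16][13]=13·4550+106470=165620  T[16][14]=14·105+4550=6020
row 17: T[17][12]=12·2757118+28936908=62022324  T[17][13]=13·165620+2757118=4910178  T[17][14]=14·6020+165620=249900
Read S(17,12) = 62022324, S(17,13) = 4910178, S(17,14) = 249900.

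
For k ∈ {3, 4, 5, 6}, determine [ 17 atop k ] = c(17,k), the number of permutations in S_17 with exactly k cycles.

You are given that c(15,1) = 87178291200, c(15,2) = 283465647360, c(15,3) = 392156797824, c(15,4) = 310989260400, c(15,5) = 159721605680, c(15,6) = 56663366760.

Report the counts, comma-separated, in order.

102992244837120, 87077748875904, 48366009233424, 18861567058880

[16] T[16,2]:15*283465647360+87178291200=4339163001600 · T[16,3]:15*392156797824+283465647360=6165817614720 · T[16,4]:15*310989260400+392156797824=5056995703824 · T[16,5]:15*159721605680+310989260400=2706813345600 · T[16,6]:15*56663366760+159721605680=1009672107080
[17] T[17,3]:16*6165817614720+4339163001600=102992244837120 · T[17,4]:16*5056995703824+6165817614720=87077748875904 · T[17,5]:16*2706813345600+5056995703824=48366009233424 · T[17,6]:16*1009672107080+2706813345600=18861567058880
Read c(17,3) = 102992244837120, c(17,4) = 87077748875904, c(17,5) = 48366009233424, c(17,6) = 18861567058880.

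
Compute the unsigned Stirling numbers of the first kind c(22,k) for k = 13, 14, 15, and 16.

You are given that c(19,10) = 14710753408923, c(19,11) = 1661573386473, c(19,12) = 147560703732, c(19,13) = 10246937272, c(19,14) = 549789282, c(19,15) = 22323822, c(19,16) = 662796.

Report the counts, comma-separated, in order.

[20] T[20,11]:19*1661573386473+14710753408923=46280647751910 · T[20,12]:19*147560703732+1661573386473=4465226757381 · T[20,13]:19*10246937272+147560703732=342252511900 · T[20,14]:19*549789282+10246937272=20692933630 · T[20,15]:19*22323822+549789282=973941900 · T[20,16]:19*662796+22323822=34916946
[21] T[21,12]:20*4465226757381+46280647751910=135585182899530 · T[21,13]:20*342252511900+4465226757381=11310276995381 · T[21,14]:20*20692933630+342252511900=756111184500 · T[21,15]:20*973941900+20692933630=40171771630 · T[21,16]:20*34916946+973941900=1672280820
[22] T[22,13]:21*11310276995381+135585182899530=373100999802531 · T[22,14]:21*756111184500+11310276995381=27188611869881 · T[22,15]:21*40171771630+756111184500=1599718388730 · T[22,16]:21*1672280820+40171771630=75289668850
Read c(22,13) = 373100999802531, c(22,14) = 27188611869881, c(22,15) = 1599718388730, c(22,16) = 75289668850.

373100999802531, 27188611869881, 1599718388730, 75289668850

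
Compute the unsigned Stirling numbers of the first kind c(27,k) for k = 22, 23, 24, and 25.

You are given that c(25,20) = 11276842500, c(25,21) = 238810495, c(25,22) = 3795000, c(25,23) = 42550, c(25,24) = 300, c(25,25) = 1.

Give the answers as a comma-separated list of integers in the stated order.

25922927745, 460012995, 6160050, 58500

r26: T_26,21=25×238810495+11276842500=17247104875; T_26,22=25×3795000+238810495=333685495; T_26,23=25×42550+3795000=4858750; T_26,24=25×300+42550=50050; T_26,25=25×1+300=325
r27: T_27,22=26×333685495+17247104875=25922927745; T_27,23=26×4858750+333685495=460012995; T_27,24=26×50050+4858750=6160050; T_27,25=26×325+50050=58500
Read c(27,22) = 25922927745, c(27,23) = 460012995, c(27,24) = 6160050, c(27,25) = 58500.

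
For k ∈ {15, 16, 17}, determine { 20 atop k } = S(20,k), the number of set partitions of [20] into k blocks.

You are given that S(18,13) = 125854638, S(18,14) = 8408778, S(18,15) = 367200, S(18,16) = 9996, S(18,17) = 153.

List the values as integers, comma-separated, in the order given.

i=19: T(19,14)=125854638+14·8408778=243577530 | T(19,15)=8408778+15·367200=13916778 | T(19,16)=367200+16·9996=527136 | T(19,17)=9996+17·153=12597
i=20: T(20,15)=243577530+15·13916778=452329200 | T(20,16)=13916778+16·527136=22350954 | T(20,17)=527136+17·12597=741285
Read S(20,15) = 452329200, S(20,16) = 22350954, S(20,17) = 741285.

452329200, 22350954, 741285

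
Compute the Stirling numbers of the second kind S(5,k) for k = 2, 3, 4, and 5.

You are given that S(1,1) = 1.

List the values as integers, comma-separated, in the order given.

row 2: T[2][1]=1·1+0=1  T[2][2]=2·0+1=1
row 3: T[3][1]=1·1+0=1  T[3][2]=2·1+1=3  T[3][3]=3·0+1=1
row 4: T[4][1]=1·1+0=1  T[4][2]=2·3+1=7  T[4][3]=3·1+3=6  T[4][4]=4·0+1=1
row 5: T[5][2]=2·7+1=15  T[5][3]=3·6+7=25  T[5][4]=4·1+6=10  T[5][5]=5·0+1=1
Read S(5,2) = 15, S(5,3) = 25, S(5,4) = 10, S(5,5) = 1.

15, 25, 10, 1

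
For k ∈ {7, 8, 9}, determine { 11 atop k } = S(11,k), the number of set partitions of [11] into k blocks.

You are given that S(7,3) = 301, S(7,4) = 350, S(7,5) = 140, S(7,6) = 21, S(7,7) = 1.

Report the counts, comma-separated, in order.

63987, 11880, 1155

i=8: T(8,4)=301+4·350=1701 | T(8,5)=350+5·140=1050 | T(8,6)=140+6·21=266 | T(8,7)=21+7·1=28 | T(8,8)=1+8·0=1
i=9: T(9,5)=1701+5·1050=6951 | T(9,6)=1050+6·266=2646 | T(9,7)=266+7·28=462 | T(9,8)=28+8·1=36 | T(9,9)=1+9·0=1
i=10: T(10,6)=6951+6·2646=22827 | T(10,7)=2646+7·462=5880 | T(10,8)=462+8·36=750 | T(10,9)=36+9·1=45
i=11: T(11,7)=22827+7·5880=63987 | T(11,8)=5880+8·750=11880 | T(11,9)=750+9·45=1155
Read S(11,7) = 63987, S(11,8) = 11880, S(11,9) = 1155.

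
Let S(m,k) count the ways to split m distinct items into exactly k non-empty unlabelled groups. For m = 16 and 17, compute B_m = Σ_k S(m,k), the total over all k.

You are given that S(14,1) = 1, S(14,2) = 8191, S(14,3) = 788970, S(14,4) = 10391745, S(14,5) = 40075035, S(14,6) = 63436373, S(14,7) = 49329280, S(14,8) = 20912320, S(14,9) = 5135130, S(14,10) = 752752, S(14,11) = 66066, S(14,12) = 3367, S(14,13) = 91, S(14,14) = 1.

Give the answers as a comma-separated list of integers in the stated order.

[15] T[15,1]:1*1+0=1 · T[15,2]:2*8191+1=16383 · T[15,3]:3*788970+8191=2375101 · T[15,4]:4*10391745+788970=42355950 · T[15,5]:5*40075035+10391745=210766920 · T[15,6]:6*63436373+40075035=420693273 · T[15,7]:7*49329280+63436373=408741333 · T[15,8]:8*20912320+49329280=216627840 · T[15,9]:9*5135130+20912320=67128490 · T[15,10]:10*752752+5135130=12662650 · T[15,11]:11*66066+752752=1479478 · T[15,12]:12*3367+66066=106470 · T[15,13]:13*91+3367=4550 · T[15,14]:14*1+91=105 · T[15,15]:15*0+1=1
[16] T[16,1]:1*1+0=1 · T[16,2]:2*16383+1=32767 · T[16,3]:3*2375101+16383=7141686 · T[16,4]:4*42355950+2375101=171798901 · T[16,5]:5*210766920+42355950=1096190550 · T[16,6]:6*420693273+210766920=2734926558 · T[16,7]:7*408741333+420693273=3281882604 · T[16,8]:8*216627840+408741333=2141764053 · T[16,9]:9*67128490+216627840=820784250 · T[16,10]:10*12662650+67128490=193754990 · T[16,11]:11*1479478+12662650=28936908 · T[16,12]:12*106470+1479478=2757118 · T[16,13]:13*4550+106470=165620 · T[16,14]:14*105+4550=6020 · T[16,15]:15*1+105=120 · T[16,16]:16*0+1=1
[17] T[17,1]:1*1+0=1 · T[17,2]:2*32767+1=65535 · T[17,3]:3*7141686+32767=21457825 · T[17,4]:4*171798901+7141686=694337290 · T[17,5]:5*1096190550+171798901=5652751651 · T[17,6]:6*2734926558+1096190550=17505749898 · T[17,7]:7*3281882604+2734926558=25708104786 · T[17,8]:8*2141764053+3281882604=20415995028 · T[17,9]:9*820784250+2141764053=9528822303 · T[17,10]:10*193754990+820784250=2758334150 · T[17,11]:11*28936908+193754990=512060978 · T[17,12]:12*2757118+28936908=62022324 · T[17,13]:13*165620+2757118=4910178 · T[17,14]:14*6020+165620=249900 · T[17,15]:15*120+6020=7820 · T[17,16]:16*1+120=136 · T[17,17]:17*0+1=1
B_16 = ΣS(16,k) = 1+32767+7141686+171798901+1096190550+2734926558+3281882604+2141764053+820784250+193754990+28936908+2757118+165620+6020+120+1 = 10480142147
B_17 = ΣS(17,k) = 1+65535+21457825+694337290+5652751651+17505749898+25708104786+20415995028+9528822303+2758334150+512060978+62022324+4910178+249900+7820+136+1 = 82864869804

10480142147, 82864869804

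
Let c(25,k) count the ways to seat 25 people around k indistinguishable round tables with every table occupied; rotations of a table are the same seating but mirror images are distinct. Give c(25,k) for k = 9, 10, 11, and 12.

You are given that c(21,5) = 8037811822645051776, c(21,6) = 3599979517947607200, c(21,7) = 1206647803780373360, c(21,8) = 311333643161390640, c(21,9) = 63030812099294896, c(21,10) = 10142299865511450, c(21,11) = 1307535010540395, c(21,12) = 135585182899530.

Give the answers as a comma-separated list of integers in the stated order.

i=22: T(22,6)=8037811822645051776+21·3599979517947607200=83637381699544802976 | T(22,7)=3599979517947607200+21·1206647803780373360=28939583397335447760 | T(22,8)=1206647803780373360+21·311333643161390640=7744654310169576800 | T(22,9)=311333643161390640+21·63030812099294896=1634980697246583456 | T(22,10)=63030812099294896+21·10142299865511450=276019109275035346 | T(22,11)=10142299865511450+21·1307535010540395=37600535086859745 | T(22,12)=1307535010540395+21·135585182899530=4154823851430525
i=23: T(23,7)=83637381699544802976+22·28939583397335447760=720308216440924653696 | T(23,8)=28939583397335447760+22·7744654310169576800=199321978221066137360 | T(23,9)=7744654310169576800+22·1634980697246583456=43714229649594412832 | T(23,10)=1634980697246583456+22·276019109275035346=7707401101297361068 | T(23,11)=276019109275035346+22·37600535086859745=1103230881185949736 | T(23,12)=37600535086859745+22·4154823851430525=129006659818331295
i=24: T(24,8)=720308216440924653696+23·199321978221066137360=5304713715525445812976 | T(24,9)=199321978221066137360+23·43714229649594412832=1204749260161737632496 | T(24,10)=43714229649594412832+23·7707401101297361068=220984454979433717396 | T(24,11)=7707401101297361068+23·1103230881185949736=33081711368574204996 | T(24,12)=1103230881185949736+23·129006659818331295=4070384057007569521
i=25: T(25,9)=5304713715525445812976+24·1204749260161737632496=34218695959407148992880 | T(25,10)=1204749260161737632496+24·220984454979433717396=6508376179668146850000 | T(25,11)=220984454979433717396+24·33081711368574204996=1014945527825214637300 | T(25,12)=33081711368574204996+24·4070384057007569521=130770928736755873500
Read c(25,9) = 34218695959407148992880, c(25,10) = 6508376179668146850000, c(25,11) = 1014945527825214637300, c(25,12) = 130770928736755873500.

34218695959407148992880, 6508376179668146850000, 1014945527825214637300, 130770928736755873500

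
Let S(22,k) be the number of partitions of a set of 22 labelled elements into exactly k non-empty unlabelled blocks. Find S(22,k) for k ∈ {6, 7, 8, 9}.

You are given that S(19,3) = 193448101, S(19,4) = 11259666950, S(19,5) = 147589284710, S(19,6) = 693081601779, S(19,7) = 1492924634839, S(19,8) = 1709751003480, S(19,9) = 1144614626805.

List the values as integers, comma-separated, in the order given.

r20: T_20,4=4×11259666950+193448101=45232115901; T_20,5=5×147589284710+11259666950=749206090500; T_20,6=6×693081601779+147589284710=4306078895384; T_20,7=7×1492924634839+693081601779=11143554045652; T_20,8=8×1709751003480+1492924634839=15170932662679; T_20,9=9×1144614626805+1709751003480=12011282644725
r21: T_21,5=5×749206090500+45232115901=3791262568401; T_21,6=6×4306078895384+749206090500=26585679462804; T_21,7=7×11143554045652+4306078895384=82310957214948; T_21,8=8×15170932662679+11143554045652=132511015347084; T_21,9=9×12011282644725+15170932662679=123272476465204
r22: T_22,6=6×26585679462804+3791262568401=163305339345225; T_22,7=7×82310957214948+26585679462804=602762379967440; T_22,8=8×132511015347084+82310957214948=1142399079991620; T_22,9=9×123272476465204+132511015347084=1241963303533920
Read S(22,6) = 163305339345225, S(22,7) = 602762379967440, S(22,8) = 1142399079991620, S(22,9) = 1241963303533920.

163305339345225, 602762379967440, 1142399079991620, 1241963303533920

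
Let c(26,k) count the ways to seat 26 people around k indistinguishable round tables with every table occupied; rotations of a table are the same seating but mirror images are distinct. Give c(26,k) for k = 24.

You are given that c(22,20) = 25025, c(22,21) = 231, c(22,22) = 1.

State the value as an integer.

row 23: T[23][21]=22·231+25025=30107  T[23][22]=22·1+231=253  T[23][23]=22·0+1=1
row 24: T[24][22]=23·253+30107=35926  T[24][23]=23·1+253=276  T[24][24]=23·0+1=1
row 25: T[25][23]=24·276+35926=42550  T[25][24]=24·1+276=300
row 26: T[26][24]=25·300+42550=50050
Read c(26,24) = 50050.

50050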